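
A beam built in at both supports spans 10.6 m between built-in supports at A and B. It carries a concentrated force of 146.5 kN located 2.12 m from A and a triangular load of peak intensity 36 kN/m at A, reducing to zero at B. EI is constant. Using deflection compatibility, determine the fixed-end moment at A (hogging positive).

Take the two fixed-end moments M_A, M_B as redundants; the released structure is the simple span AB.
On the primary (simply-supported) span, the end slopes from the loading are:
  at A: point load 146.5 at a = 2.12: Pab(L + b)/(6LEI) = 790.1/EI
  at B: point load 146.5 at a = 2.12: Pab(L + a)/(6LEI) = 526.7/EI
  at A: triangular load, peak 36: w₀L³/(45EI) = 952.8/EI
  at B: triangular load, peak 36: 7w₀L³/(360EI) = 833.7/EI
  θ_A0 = 1743/EI,  θ_B0 = 1360/EI
Flexibility coefficients: a unit moment at one end gives L/(3EI) there and L/(6EI) at the far end, so f₁₁ = f₂₂ = 3.533/EI and f₁₂ = f₂₁ = 1.767/EI.
Compatibility — zero rotation at each built-in end:
  3.533 M_A + 1.767 M_B = 1743
  1.767 M_A + 3.533 M_B = 1360
Solving the pair gives M_A = 401 kN·m and M_B = 184.5 kN·m (hogging).

M_A = 401 kN·m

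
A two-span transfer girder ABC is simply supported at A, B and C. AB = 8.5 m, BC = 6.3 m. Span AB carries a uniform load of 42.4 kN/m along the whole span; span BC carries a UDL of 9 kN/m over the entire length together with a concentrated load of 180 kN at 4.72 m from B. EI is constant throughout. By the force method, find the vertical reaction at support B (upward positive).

Insert a hinge at B; M_B is the redundant, and each span becomes simply supported.
End slopes at the hinge B, treating each span as simply supported:
  span AB: UDL 42.4: wL³/(24EI) = 1085/EI
  span BC: UDL 9: wL³/(24EI) = 93.77/EI
  span BC: point load 180 at a = 4.72: Pab(L + b)/(6LEI) = 279.8/EI
  relative rotation θ_0 = (1085 + 373.6)/EI = 1459/EI
A unit hogging moment at B produces rotation L₁/(3EI) + L₂/(3EI) = 4.933/EI.
Compatibility: M_B·(L₁+L₂)/(3EI) = θ_0, giving M_B = 295.7 kN·m (hogging).
Span AB, ΣM about A with M_B applied at B: R_B^{AB}·8.5 = 1532 + 295.7, so R_B^{AB} = 215 kN and R_A = 360.4 − 215 = 145.4 kN.
Span BC, ΣM about C: R_B^{BC}·6.3 = 463 + 295.7, so R_B^{BC} = 120.4 kN and R_C = 236.7 − 120.4 = 116.3 kN.
R_B = 215 + 120.4 = 335.4 kN.

R_B = 335.4 kN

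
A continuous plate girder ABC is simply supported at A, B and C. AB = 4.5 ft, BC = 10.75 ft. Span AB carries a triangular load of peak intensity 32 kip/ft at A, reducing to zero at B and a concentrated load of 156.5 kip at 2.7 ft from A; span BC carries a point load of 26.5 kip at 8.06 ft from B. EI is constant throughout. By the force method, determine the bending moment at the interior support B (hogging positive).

Release continuity at B by inserting a hinge; the redundant is the internal moment M_B. The primary structure is two simply-supported spans AB and BC.
Rotations at B on the released spans (each span's end-slope, ×1/EI):
  span AB: triangular load, peak 32: 7w₀L³/(360EI) = 56.7/EI
  span AB: point load 156.5 at a = 2.7: Pab(L + a)/(6LEI) = 202.8/EI
  span BC: point load 26.5 at a = 8.06: Pab(L + b)/(6LEI) = 119.7/EI
  relative rotation θ_0 = (259.5 + 119.7)/EI = 379.2/EI
A unit hogging moment at B produces rotation L₁/(3EI) + L₂/(3EI) = 5.083/EI.
Slope continuity at B: θ_0 = M_B·5.083/EI, so M_B = 379.2/5.083 = 74.61 kip·ft (hogging).

M_B = 74.61 kip·ft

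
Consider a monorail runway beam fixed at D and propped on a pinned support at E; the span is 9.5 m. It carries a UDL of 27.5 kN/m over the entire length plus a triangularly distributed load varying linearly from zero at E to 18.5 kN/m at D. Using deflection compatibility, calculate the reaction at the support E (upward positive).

Remove the prop at E; the released (primary) structure is a cantilever built in at D.
Free-end deflection of the primary structure under the applied loading (downward +):
  UDL 27.5: wL⁴/(8EI) = 27999/EI
  triangular load, peak 18.5 at the fixed end: w₀L⁴/(30EI) = 5023/EI
  δ_0 = 33021/EI
Flexibility coefficient — unit upward force at E: δ_{EE} = L³/(3EI) = 285.8/EI.
Compatibility at E: δ_0 − R_E·δ_{EE} = 0, so R_E = 33021/285.8 = 115.5 kN.

R_E = 115.5 kN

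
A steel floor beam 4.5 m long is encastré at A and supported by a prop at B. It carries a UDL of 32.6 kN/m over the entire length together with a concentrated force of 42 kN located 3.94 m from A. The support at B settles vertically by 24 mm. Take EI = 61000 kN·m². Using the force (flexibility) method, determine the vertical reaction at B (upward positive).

Release the roller at B. Primary structure: cantilever fixed at A.
Deflection at B on the released cantilever, summing each load's contribution:
  UDL 32.6: wL⁴/(8EI) = 1671/EI
  point load 42 at a = 3.94: Pa²(3L − a)/(6EI) = 1039/EI
  δ_0 = 2710/EI
Flexibility coefficient — unit upward force at B: δ_{BB} = L³/(3EI) = 30.38/EI.
With EI = 61000 kN·m²: δ_0 = 0.044424 m and δ_{BB} = 0.000498 m/kN.
Compatibility — the beam at B must follow the support down by 0.024 m: δ_0 − R_B·δ_{BB} = 0.024, so R_B = (0.044424 − 0.024)/0.000498 = 41.02 kN.

R_B = 41.02 kN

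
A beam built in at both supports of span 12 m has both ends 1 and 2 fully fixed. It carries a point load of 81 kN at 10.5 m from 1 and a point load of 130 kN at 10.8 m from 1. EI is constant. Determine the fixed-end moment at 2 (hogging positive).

Take the two fixed-end moments M_1, M_2 as redundants; the released structure is the simple span 12.
End rotations of the released simple span under the applied load (×1/EI):
  at 1: point load 81 at a = 10.5: Pab(L + b)/(6LEI) = 239.2/EI
  at 2: point load 81 at a = 10.5: Pab(L + a)/(6LEI) = 398.7/EI
  at 1: point load 130 at a = 10.8: Pab(L + b)/(6LEI) = 308.9/EI
  at 2: point load 130 at a = 10.8: Pab(L + a)/(6LEI) = 533.5/EI
  θ_10 = 548.1/EI,  θ_20 = 932.2/EI
Flexibility coefficients: a unit moment at one end gives L/(3EI) there and L/(6EI) at the far end, so f₁₁ = f₂₂ = 4/EI and f₁₂ = f₂₁ = 2/EI.
Compatibility — zero rotation at each built-in end:
  4 M_1 + 2 M_2 = 548.1
  2 M_1 + 4 M_2 = 932.2
Solving the pair gives M_1 = 27.33 kN·m and M_2 = 219.4 kN·m (hogging).

M_2 = 219.4 kN·m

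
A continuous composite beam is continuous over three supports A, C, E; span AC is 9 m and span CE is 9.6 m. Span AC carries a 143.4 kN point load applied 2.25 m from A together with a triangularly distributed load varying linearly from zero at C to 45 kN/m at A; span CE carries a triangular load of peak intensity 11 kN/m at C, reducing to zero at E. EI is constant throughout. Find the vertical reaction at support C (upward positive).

R_C = 184 kN

Insert a hinge at C; M_C is the redundant, and each span becomes simply supported.
Rotations at C on the released spans (each span's end-slope, ×1/EI):
  span AC: point load 143.4 at a = 2.25: Pab(L + a)/(6LEI) = 453.7/EI
  span AC: triangular load, peak 45: 7w₀L³/(360EI) = 637.9/EI
  span CE: triangular load, peak 11: w₀L³/(45EI) = 216.3/EI
  relative rotation θ_0 = (1092 + 216.3)/EI = 1308/EI
A unit hogging moment at C produces rotation L₁/(3EI) + L₂/(3EI) = 6.2/EI.
Compatibility: M_C·(L₁+L₂)/(3EI) = θ_0, giving M_C = 210.9 kN·m (hogging).
Span AC, ΣM about A with M_C applied at C: R_C^{AC}·9 = 930.1 + 210.9, so R_C^{AC} = 126.8 kN and R_A = 345.9 − 126.8 = 219.1 kN.
Span CE, ΣM about E: R_C^{CE}·9.6 = 337.9 + 210.9, so R_C^{CE} = 57.17 kN and R_E = 52.8 − 57.17 = -4.374 kN.
R_C = 126.8 + 57.17 = 184 kN.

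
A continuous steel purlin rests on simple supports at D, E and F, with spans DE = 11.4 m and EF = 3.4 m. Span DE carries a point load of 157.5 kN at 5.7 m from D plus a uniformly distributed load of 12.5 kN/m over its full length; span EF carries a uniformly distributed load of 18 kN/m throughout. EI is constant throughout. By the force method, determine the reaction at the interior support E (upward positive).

Release continuity at E by inserting a hinge; the redundant is the internal moment M_E. The primary structure is two simply-supported spans DE and EF.
Discontinuity in slope at E on the released structure — sum the simple-span end rotations:
  span DE: point load 157.5 at a = 5.7: Pab(L + a)/(6LEI) = 1279/EI
  span DE: UDL 12.5: wL³/(24EI) = 771.6/EI
  span EF: UDL 18: wL³/(24EI) = 29.48/EI
  relative rotation θ_0 = (2051 + 29.48)/EI = 2080/EI
A unit hogging moment at E produces rotation L₁/(3EI) + L₂/(3EI) = 4.933/EI.
Slope continuity at E: θ_0 = M_E·4.933/EI, so M_E = 2080/4.933 = 421.7 kN·m (hogging).
Span DE, ΣM about D with M_E applied at E: R_E^{DE}·11.4 = 1710 + 421.7, so R_E^{DE} = 187 kN and R_D = 300 − 187 = 113 kN.
Span EF, ΣM about F: R_E^{EF}·3.4 = 104 + 421.7, so R_E^{EF} = 154.6 kN and R_F = 61.2 − 154.6 = -93.43 kN.
R_E = 187 + 154.6 = 341.6 kN.

R_E = 341.6 kN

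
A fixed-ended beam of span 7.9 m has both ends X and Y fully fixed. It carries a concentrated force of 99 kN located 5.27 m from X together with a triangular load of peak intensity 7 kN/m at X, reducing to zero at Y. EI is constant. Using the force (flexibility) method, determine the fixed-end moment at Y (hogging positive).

Release both end moments; the primary structure is a simply-supported span XY with redundants M_X and M_Y.
End rotations of the released simple span under the applied load (×1/EI):
  at X: point load 99 at a = 5.27: Pab(L + b)/(6LEI) = 304.8/EI
  at Y: point load 99 at a = 5.27: Pab(L + a)/(6LEI) = 381.2/EI
  at X: triangular load, peak 7: w₀L³/(45EI) = 76.69/EI
  at Y: triangular load, peak 7: 7w₀L³/(360EI) = 67.11/EI
  θ_X0 = 381.5/EI,  θ_Y0 = 448.4/EI
Flexibility coefficients: a unit moment at one end gives L/(3EI) there and L/(6EI) at the far end, so f₁₁ = f₂₂ = 2.633/EI and f₁₂ = f₂₁ = 1.317/EI.
Compatibility — zero rotation at each built-in end:
  2.633 M_X + 1.317 M_Y = 381.5
  1.317 M_X + 2.633 M_Y = 448.4
Solving the pair gives M_X = 79.67 kN·m and M_Y = 130.4 kN·m (hogging).

M_Y = 130.4 kN·m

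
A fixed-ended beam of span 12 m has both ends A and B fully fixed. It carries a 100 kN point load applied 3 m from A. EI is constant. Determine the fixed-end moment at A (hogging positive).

Release both end moments; the primary structure is a simply-supported span AB with redundants M_A and M_B.
On the primary (simply-supported) span, the end slopes from the loading are:
  at A: point load 100 at a = 3: Pab(L + b)/(6LEI) = 787.5/EI
  at B: point load 100 at a = 3: Pab(L + a)/(6LEI) = 562.5/EI
  θ_A0 = 787.5/EI,  θ_B0 = 562.5/EI
Flexibility coefficients: a unit moment at one end gives L/(3EI) there and L/(6EI) at the far end, so f₁₁ = f₂₂ = 4/EI and f₁₂ = f₂₁ = 2/EI.
Compatibility — zero rotation at each built-in end:
  4 M_A + 2 M_B = 787.5
  2 M_A + 4 M_B = 562.5
Solving the pair gives M_A = 168.8 kN·m and M_B = 56.25 kN·m (hogging).

M_A = 168.8 kN·m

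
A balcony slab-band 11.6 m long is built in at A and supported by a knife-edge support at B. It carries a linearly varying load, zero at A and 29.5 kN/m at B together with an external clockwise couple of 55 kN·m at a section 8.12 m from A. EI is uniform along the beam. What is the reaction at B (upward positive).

Release the roller at B. Primary structure: cantilever fixed at A.
Downward deflection at the released point B due to the loads:
  triangular load, peak 29.5 at the free end: 11w₀L⁴/(120EI) = 48963/EI
  clockwise couple 55 at a = 8.12: M₀a(2L − a)/(2EI) = 3367/EI
  δ_0 = 52330/EI
Flexibility coefficient — unit upward force at B: δ_{BB} = L³/(3EI) = 520.3/EI.
Compatibility at B: δ_0 − R_B·δ_{BB} = 0, so R_B = 52330/520.3 = 100.6 kN.

R_B = 100.6 kN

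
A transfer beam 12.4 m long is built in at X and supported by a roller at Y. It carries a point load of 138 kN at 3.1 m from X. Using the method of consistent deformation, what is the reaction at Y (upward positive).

Remove the prop at Y; the released (primary) structure is a cantilever built in at X.
Free-end deflection of the primary structure under the applied loading (downward +):
  point load 138 at a = 3.1: Pa²(3L − a)/(6EI) = 7537/EI
Flexibility coefficient — unit upward force at Y: δ_{YY} = L³/(3EI) = 635.5/EI.
The prop prevents deflection at Y: R_Y = δ_0/δ_{YY} = 7537/635.5 = 11.86 kN.

R_Y = 11.86 kN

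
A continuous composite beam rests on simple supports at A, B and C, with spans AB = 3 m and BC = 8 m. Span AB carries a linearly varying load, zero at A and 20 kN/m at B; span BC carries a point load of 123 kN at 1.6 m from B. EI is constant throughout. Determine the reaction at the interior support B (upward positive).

R_B = 167.1 kN

Take M_B as the redundant. Released structure: two simple spans AB and BC with a hinge at B.
Discontinuity in slope at B on the released structure — sum the simple-span end rotations:
  span AB: triangular load, peak 20: w₀L³/(45EI) = 12/EI
  span BC: point load 123 at a = 1.6: Pab(L + b)/(6LEI) = 377.9/EI
  relative rotation θ_0 = (12 + 377.9)/EI = 389.9/EI
A unit hogging moment at B produces rotation L₁/(3EI) + L₂/(3EI) = 3.667/EI.
Slope continuity at B: θ_0 = M_B·3.667/EI, so M_B = 389.9/3.667 = 106.3 kN·m (hogging).
Span AB, ΣM about A with M_B applied at B: R_B^{AB}·3 = 60 + 106.3, so R_B^{AB} = 55.44 kN and R_A = 30 − 55.44 = -25.44 kN.
Span BC, ΣM about C: R_B^{BC}·8 = 787.2 + 106.3, so R_B^{BC} = 111.7 kN and R_C = 123 − 111.7 = 11.31 kN.
R_B = 55.44 + 111.7 = 167.1 kN.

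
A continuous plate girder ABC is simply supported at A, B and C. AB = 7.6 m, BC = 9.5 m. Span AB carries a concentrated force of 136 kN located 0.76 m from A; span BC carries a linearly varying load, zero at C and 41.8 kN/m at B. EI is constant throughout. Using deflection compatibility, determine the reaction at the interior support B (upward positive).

Release continuity at B by inserting a hinge; the redundant is the internal moment M_B. The primary structure is two simply-supported spans AB and BC.
Rotations at B on the released spans (each span's end-slope, ×1/EI):
  span AB: point load 136 at a = 0.76: Pab(L + a)/(6LEI) = 129.6/EI
  span BC: triangular load, peak 41.8: w₀L³/(45EI) = 796.4/EI
  relative rotation θ_0 = (129.6 + 796.4)/EI = 926/EI
A unit hogging moment at B produces rotation L₁/(3EI) + L₂/(3EI) = 5.7/EI.
Slope continuity at B: θ_0 = M_B·5.7/EI, so M_B = 926/5.7 = 162.5 kN·m (hogging).
Span AB, ΣM about A with M_B applied at B: R_B^{AB}·7.6 = 103.4 + 162.5, so R_B^{AB} = 34.98 kN and R_A = 136 − 34.98 = 101 kN.
Span BC, ΣM about C: R_B^{BC}·9.5 = 1257 + 162.5, so R_B^{BC} = 149.5 kN and R_C = 198.6 − 149.5 = 49.08 kN.
R_B = 34.98 + 149.5 = 184.4 kN.

R_B = 184.4 kN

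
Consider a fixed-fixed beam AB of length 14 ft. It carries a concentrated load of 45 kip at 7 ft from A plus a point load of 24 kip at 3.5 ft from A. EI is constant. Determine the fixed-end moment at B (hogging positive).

M_B = 94.5 kip·ft

Take the two fixed-end moments M_A, M_B as redundants; the released structure is the simple span AB.
On the primary (simply-supported) span, the end slopes from the loading are:
  at A: point load 45 at a = 7: Pab(L + b)/(6LEI) = 551.2/EI
  at B: point load 45 at a = 7: Pab(L + a)/(6LEI) = 551.2/EI
  at A: point load 24 at a = 3.5: Pab(L + b)/(6LEI) = 257.2/EI
  at B: point load 24 at a = 3.5: Pab(L + a)/(6LEI) = 183.8/EI
  θ_A0 = 808.5/EI,  θ_B0 = 735/EI
Flexibility coefficients: a unit moment at one end gives L/(3EI) there and L/(6EI) at the far end, so f₁₁ = f₂₂ = 4.667/EI and f₁₂ = f₂₁ = 2.333/EI.
Compatibility — zero rotation at each built-in end:
  4.667 M_A + 2.333 M_B = 808.5
  2.333 M_A + 4.667 M_B = 735
Solving the pair gives M_A = 126 kip·ft and M_B = 94.5 kip·ft (hogging).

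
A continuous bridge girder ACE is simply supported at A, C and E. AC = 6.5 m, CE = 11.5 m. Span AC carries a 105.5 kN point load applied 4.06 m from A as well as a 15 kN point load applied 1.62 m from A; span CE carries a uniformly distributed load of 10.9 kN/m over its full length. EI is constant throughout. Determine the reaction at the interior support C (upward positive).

Take M_C as the redundant. Released structure: two simple spans AC and CE with a hinge at C.
End slopes at the hinge C, treating each span as simply supported:
  span AC: point load 105.5 at a = 4.06: Pab(L + a)/(6LEI) = 283/EI
  span AC: point load 15 at a = 1.62: Pab(L + a)/(6LEI) = 24.69/EI
  span CE: UDL 10.9: wL³/(24EI) = 690.7/EI
  relative rotation θ_0 = (307.7 + 690.7)/EI = 998.4/EI
A unit hogging moment at C produces rotation L₁/(3EI) + L₂/(3EI) = 6/EI.
Compatibility: M_C·(L₁+L₂)/(3EI) = θ_0, giving M_C = 166.4 kN·m (hogging).
Span AC, ΣM about A with M_C applied at C: R_C^{AC}·6.5 = 452.6 + 166.4, so R_C^{AC} = 95.24 kN and R_A = 120.5 − 95.24 = 25.26 kN.
Span CE, ΣM about E: R_C^{CE}·11.5 = 720.8 + 166.4, so R_C^{CE} = 77.14 kN and R_E = 125.3 − 77.14 = 48.21 kN.
R_C = 95.24 + 77.14 = 172.4 kN.

R_C = 172.4 kN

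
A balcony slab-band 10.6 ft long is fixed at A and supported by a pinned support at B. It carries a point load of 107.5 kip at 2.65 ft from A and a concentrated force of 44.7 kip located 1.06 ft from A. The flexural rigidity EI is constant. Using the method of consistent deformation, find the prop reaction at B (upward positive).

R_B = 9.886 kip

Choose R_B as the redundant. The primary structure is the cantilever fixed at A.
Downward deflection at the released point B due to the loads:
  point load 107.5 at a = 2.65: Pa²(3L − a)/(6EI) = 3668/EI
  point load 44.7 at a = 1.06: Pa²(3L − a)/(6EI) = 257.3/EI
  δ_0 = 3925/EI
Tip deflection under a unit load at B: L³/(3EI) = 397/EI.
Compatibility at B: δ_0 − R_B·δ_{BB} = 0, so R_B = 3925/397 = 9.886 kip.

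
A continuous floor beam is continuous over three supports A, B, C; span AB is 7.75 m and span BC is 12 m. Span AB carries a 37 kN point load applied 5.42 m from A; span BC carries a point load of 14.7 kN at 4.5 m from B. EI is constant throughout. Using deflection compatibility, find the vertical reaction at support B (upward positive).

R_B = 43.67 kN

Take M_B as the redundant. Released structure: two simple spans AB and BC with a hinge at B.
Discontinuity in slope at B on the released structure — sum the simple-span end rotations:
  span AB: point load 37 at a = 5.42: Pab(L + a)/(6LEI) = 132.3/EI
  span BC: point load 14.7 at a = 4.5: Pab(L + b)/(6LEI) = 134.4/EI
  relative rotation θ_0 = (132.3 + 134.4)/EI = 266.7/EI
A unit hogging moment at B produces rotation L₁/(3EI) + L₂/(3EI) = 6.583/EI.
Slope continuity at B: θ_0 = M_B·6.583/EI, so M_B = 266.7/6.583 = 40.51 kN·m (hogging).
Span AB, ΣM about A with M_B applied at B: R_B^{AB}·7.75 = 200.5 + 40.51, so R_B^{AB} = 31.1 kN and R_A = 37 − 31.1 = 5.896 kN.
Span BC, ΣM about C: R_B^{BC}·12 = 110.2 + 40.51, so R_B^{BC} = 12.56 kN and R_C = 14.7 − 12.56 = 2.136 kN.
R_B = 31.1 + 12.56 = 43.67 kN.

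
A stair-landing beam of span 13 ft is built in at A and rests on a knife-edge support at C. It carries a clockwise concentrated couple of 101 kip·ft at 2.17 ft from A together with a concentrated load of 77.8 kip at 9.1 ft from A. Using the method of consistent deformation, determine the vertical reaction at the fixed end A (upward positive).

R_A = 30.39 kip

Remove the prop at C; the released (primary) structure is a cantilever built in at A.
Primary-structure tip deflection at C by superposition:
  clockwise couple 101 at a = 2.17: M₀a(2L − a)/(2EI) = 2611/EI
  point load 77.8 at a = 9.1: Pa²(3L − a)/(6EI) = 32106/EI
  δ_0 = 34717/EI
Tip deflection under a unit load at C: L³/(3EI) = 732.3/EI.
The prop prevents deflection at C: R_C = δ_0/δ_{CC} = 34717/732.3 = 47.41 kip.
Vertical equilibrium: R_A = ΣP − R_C = 77.8 − 47.41 = 30.39 kip.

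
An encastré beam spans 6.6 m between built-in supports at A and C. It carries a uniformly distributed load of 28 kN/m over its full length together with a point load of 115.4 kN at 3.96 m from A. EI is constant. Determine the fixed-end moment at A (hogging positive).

Take the two fixed-end moments M_A, M_C as redundants; the released structure is the simple span AC.
On the primary (simply-supported) span, the end slopes from the loading are:
  at A: UDL 28: wL³/(24EI) = 335.4/EI
  at C: UDL 28: wL³/(24EI) = 335.4/EI
  at A: point load 115.4 at a = 3.96: Pab(L + b)/(6LEI) = 281.5/EI
  at C: point load 115.4 at a = 3.96: Pab(L + a)/(6LEI) = 321.7/EI
  θ_A0 = 616.9/EI,  θ_C0 = 657.1/EI
Flexibility coefficients: a unit moment at one end gives L/(3EI) there and L/(6EI) at the far end, so f₁₁ = f₂₂ = 2.2/EI and f₁₂ = f₂₁ = 1.1/EI.
Compatibility — zero rotation at each built-in end:
  2.2 M_A + 1.1 M_C = 616.9
  1.1 M_A + 2.2 M_C = 657.1
Solving the pair gives M_A = 174.8 kN·m and M_C = 211.3 kN·m (hogging).

M_A = 174.8 kN·m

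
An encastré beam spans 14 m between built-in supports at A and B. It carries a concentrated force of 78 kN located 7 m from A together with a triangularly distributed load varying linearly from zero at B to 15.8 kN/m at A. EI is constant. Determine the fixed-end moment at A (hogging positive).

Release both end moments; the primary structure is a simply-supported span AB with redundants M_A and M_B.
End rotations of the released simple span under the applied load (×1/EI):
  at A: point load 78 at a = 7: Pab(L + b)/(6LEI) = 955.5/EI
  at B: point load 78 at a = 7: Pab(L + a)/(6LEI) = 955.5/EI
  at A: triangular load, peak 15.8: w₀L³/(45EI) = 963.4/EI
  at B: triangular load, peak 15.8: 7w₀L³/(360EI) = 843/EI
  θ_A0 = 1919/EI,  θ_B0 = 1799/EI
Flexibility coefficients: a unit moment at one end gives L/(3EI) there and L/(6EI) at the far end, so f₁₁ = f₂₂ = 4.667/EI and f₁₂ = f₂₁ = 2.333/EI.
Compatibility — zero rotation at each built-in end:
  4.667 M_A + 2.333 M_B = 1919
  2.333 M_A + 4.667 M_B = 1799
Solving the pair gives M_A = 291.3 kN·m and M_B = 239.7 kN·m (hogging).

M_A = 291.3 kN·m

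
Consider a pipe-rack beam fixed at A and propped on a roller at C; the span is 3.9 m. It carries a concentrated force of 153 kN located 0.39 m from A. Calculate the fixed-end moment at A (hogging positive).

Remove the prop at C; the released (primary) structure is a cantilever built in at A.
Deflection at C on the released cantilever, summing each load's contribution:
  point load 153 at a = 0.39: Pa²(3L − a)/(6EI) = 43.87/EI
Flexibility coefficient — unit upward force at C: δ_{CC} = L³/(3EI) = 19.77/EI.
The prop prevents deflection at C: R_C = δ_0/δ_{CC} = 43.87/19.77 = 2.219 kN.
Moment equilibrium about A: M_A = Σ(load moments about A) − R_C·L = 59.67 − 2.219×3.9 = 51.02 kN·m.

M_A = 51.02 kN·m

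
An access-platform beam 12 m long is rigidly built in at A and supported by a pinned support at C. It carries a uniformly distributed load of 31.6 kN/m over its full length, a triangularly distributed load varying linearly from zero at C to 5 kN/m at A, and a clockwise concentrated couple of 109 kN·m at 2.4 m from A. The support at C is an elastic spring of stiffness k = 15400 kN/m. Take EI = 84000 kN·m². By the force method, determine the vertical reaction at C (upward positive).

Choose R_C as the redundant. The primary structure is the cantilever fixed at A.
Deflection at C on the released cantilever, summing each load's contribution:
  UDL 31.6: wL⁴/(8EI) = 81907/EI
  triangular load, peak 5 at the fixed end: w₀L⁴/(30EI) = 3456/EI
  clockwise couple 109 at a = 2.4: M₀a(2L − a)/(2EI) = 2825/EI
  δ_0 = 88188/EI
Flexibility coefficient — unit upward force at C: δ_{CC} = L³/(3EI) = 576/EI.
With EI = 84000 kN·m²: δ_0 = 1.0499 m and δ_{CC} = 0.006857 m/kN.
Compatibility — the spring shortens by R_C/k under the reaction it provides: δ_0 − R_C·δ_{CC} = R_C/k. With 1/k = 0.000065 m/kN, R_C = δ_0 / (δ_{CC} + 1/k) = 1.0499 / (0.006857 + 0.000065) = 151.7 kN.

R_C = 151.7 kN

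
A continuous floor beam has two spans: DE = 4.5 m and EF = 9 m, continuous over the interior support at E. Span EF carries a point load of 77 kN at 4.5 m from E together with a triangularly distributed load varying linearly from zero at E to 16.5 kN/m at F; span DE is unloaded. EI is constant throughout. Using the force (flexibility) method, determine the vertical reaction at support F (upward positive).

R_F = 72.6 kN

Insert a hinge at E; M_E is the redundant, and each span becomes simply supported.
End slopes at the hinge E, treating each span as simply supported:
  span EF: point load 77 at a = 4.5: Pab(L + b)/(6LEI) = 389.8/EI
  span EF: triangular load, peak 16.5: 7w₀L³/(360EI) = 233.9/EI
  relative rotation θ_0 = (0 + 623.7)/EI = 623.7/EI
A unit hogging moment at E produces rotation L₁/(3EI) + L₂/(3EI) = 4.5/EI.
Compatibility: M_E·(L₁+L₂)/(3EI) = θ_0, giving M_E = 138.6 kN·m (hogging).
Span EF, ΣM about F: R_E^{EF}·9 = 569.2 + 138.6, so R_E^{EF} = 78.65 kN and R_F = 151.2 − 78.65 = 72.6 kN.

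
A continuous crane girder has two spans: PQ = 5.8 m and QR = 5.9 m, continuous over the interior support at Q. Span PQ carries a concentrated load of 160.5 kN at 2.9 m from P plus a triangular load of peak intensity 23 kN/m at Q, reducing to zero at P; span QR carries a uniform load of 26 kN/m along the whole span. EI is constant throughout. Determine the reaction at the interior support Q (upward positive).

R_Q = 259.2 kN

Release continuity at Q by inserting a hinge; the redundant is the internal moment M_Q. The primary structure is two simply-supported spans PQ and QR.
End slopes at the hinge Q, treating each span as simply supported:
  span PQ: point load 160.5 at a = 2.9: Pab(L + a)/(6LEI) = 337.5/EI
  span PQ: triangular load, peak 23: w₀L³/(45EI) = 99.72/EI
  span QR: UDL 26: wL³/(24EI) = 222.5/EI
  relative rotation θ_0 = (437.2 + 222.5)/EI = 659.7/EI
A unit hogging moment at Q produces rotation L₁/(3EI) + L₂/(3EI) = 3.9/EI.
Slope continuity at Q: θ_0 = M_Q·3.9/EI, so M_Q = 659.7/3.9 = 169.1 kN·m (hogging).
Span PQ, ΣM about P with M_Q applied at Q: R_Q^{PQ}·5.8 = 723.4 + 169.1, so R_Q^{PQ} = 153.9 kN and R_P = 227.2 − 153.9 = 73.32 kN.
Span QR, ΣM about R: R_Q^{QR}·5.9 = 452.5 + 169.1, so R_Q^{QR} = 105.4 kN and R_R = 153.4 − 105.4 = 48.03 kN.
R_Q = 153.9 + 105.4 = 259.2 kN.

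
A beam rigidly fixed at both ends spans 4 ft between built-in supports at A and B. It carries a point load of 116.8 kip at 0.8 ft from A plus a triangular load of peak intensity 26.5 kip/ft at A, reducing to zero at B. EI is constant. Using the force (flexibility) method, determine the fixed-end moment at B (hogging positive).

M_B = 29.08 kip·ft

Take the two fixed-end moments M_A, M_B as redundants; the released structure is the simple span AB.
On the primary (simply-supported) span, the end slopes from the loading are:
  at A: point load 116.8 at a = 0.8: Pab(L + b)/(6LEI) = 89.7/EI
  at B: point load 116.8 at a = 0.8: Pab(L + a)/(6LEI) = 59.8/EI
  at A: triangular load, peak 26.5: w₀L³/(45EI) = 37.69/EI
  at B: triangular load, peak 26.5: 7w₀L³/(360EI) = 32.98/EI
  θ_A0 = 127.4/EI,  θ_B0 = 92.78/EI
Flexibility coefficients: a unit moment at one end gives L/(3EI) there and L/(6EI) at the far end, so f₁₁ = f₂₂ = 1.333/EI and f₁₂ = f₂₁ = 0.6667/EI.
Compatibility — zero rotation at each built-in end:
  1.333 M_A + 0.6667 M_B = 127.4
  0.6667 M_A + 1.333 M_B = 92.78
Solving the pair gives M_A = 81 kip·ft and M_B = 29.08 kip·ft (hogging).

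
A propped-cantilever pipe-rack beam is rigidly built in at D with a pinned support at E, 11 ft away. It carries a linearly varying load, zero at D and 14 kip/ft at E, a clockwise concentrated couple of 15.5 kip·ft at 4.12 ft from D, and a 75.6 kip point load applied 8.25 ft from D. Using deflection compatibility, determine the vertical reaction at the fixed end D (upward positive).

R_D = 61.12 kip

Choose R_E as the redundant. The primary structure is the cantilever fixed at D.
Downward deflection at the released point E due to the loads:
  triangular load, peak 14 at the free end: 11w₀L⁴/(120EI) = 18789/EI
  clockwise couple 15.5 at a = 4.12: M₀a(2L − a)/(2EI) = 570.9/EI
  point load 75.6 at a = 8.25: Pa²(3L − a)/(6EI) = 21225/EI
  δ_0 = 40585/EI
Flexibility coefficient — unit upward force at E: δ_{EE} = L³/(3EI) = 443.7/EI.
Compatibility at E: δ_0 − R_E·δ_{EE} = 0, so R_E = 40585/443.7 = 91.48 kip.
Vertical equilibrium: R_D = ΣP − R_E = 152.6 − 91.48 = 61.12 kip.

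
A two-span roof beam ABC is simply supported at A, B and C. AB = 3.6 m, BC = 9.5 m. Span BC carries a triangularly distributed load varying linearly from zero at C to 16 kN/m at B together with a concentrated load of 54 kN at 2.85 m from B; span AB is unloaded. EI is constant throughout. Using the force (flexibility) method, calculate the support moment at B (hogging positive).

Release continuity at B by inserting a hinge; the redundant is the internal moment M_B. The primary structure is two simply-supported spans AB and BC.
Discontinuity in slope at B on the released structure — sum the simple-span end rotations:
  span BC: triangular load, peak 16: w₀L³/(45EI) = 304.8/EI
  span BC: point load 54 at a = 2.85: Pab(L + b)/(6LEI) = 290/EI
  relative rotation θ_0 = (0 + 594.8)/EI = 594.8/EI
A unit hogging moment at B produces rotation L₁/(3EI) + L₂/(3EI) = 4.367/EI.
Compatibility: M_B·(L₁+L₂)/(3EI) = θ_0, giving M_B = 136.2 kN·m (hogging).

M_B = 136.2 kN·m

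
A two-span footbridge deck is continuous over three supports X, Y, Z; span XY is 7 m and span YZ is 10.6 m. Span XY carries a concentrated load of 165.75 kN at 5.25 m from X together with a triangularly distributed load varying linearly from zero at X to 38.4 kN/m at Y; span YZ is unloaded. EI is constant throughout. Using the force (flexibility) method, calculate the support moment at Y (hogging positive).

Release continuity at Y by inserting a hinge; the redundant is the internal moment M_Y. The primary structure is two simply-supported spans XY and YZ.
End slopes at the hinge Y, treating each span as simply supported:
  span XY: point load 165.75 at a = 5.25: Pab(L + a)/(6LEI) = 444.2/EI
  span XY: triangular load, peak 38.4: w₀L³/(45EI) = 292.7/EI
  relative rotation θ_0 = (736.9 + 0)/EI = 736.9/EI
A unit hogging moment at Y produces rotation L₁/(3EI) + L₂/(3EI) = 5.867/EI.
Slope continuity at Y: θ_0 = M_Y·5.867/EI, so M_Y = 736.9/5.867 = 125.6 kN·m (hogging).

M_Y = 125.6 kN·m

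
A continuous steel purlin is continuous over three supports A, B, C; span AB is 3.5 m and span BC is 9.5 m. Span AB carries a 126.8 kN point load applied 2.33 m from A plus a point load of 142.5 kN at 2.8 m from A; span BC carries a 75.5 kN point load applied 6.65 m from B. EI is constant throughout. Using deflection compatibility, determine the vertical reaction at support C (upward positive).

R_C = 40.95 kN

Take M_B as the redundant. Released structure: two simple spans AB and BC with a hinge at B.
Rotations at B on the released spans (each span's end-slope, ×1/EI):
  span AB: point load 126.8 at a = 2.33: Pab(L + a)/(6LEI) = 95.96/EI
  span AB: point load 142.5 at a = 2.8: Pab(L + a)/(6LEI) = 83.79/EI
  span BC: point load 75.5 at a = 6.65: Pab(L + b)/(6LEI) = 310/EI
  relative rotation θ_0 = (179.8 + 310)/EI = 489.8/EI
A unit hogging moment at B produces rotation L₁/(3EI) + L₂/(3EI) = 4.333/EI.
Slope continuity at B: θ_0 = M_B·4.333/EI, so M_B = 489.8/4.333 = 113 kN·m (hogging).
Span BC, ΣM about C: R_B^{BC}·9.5 = 215.2 + 113, so R_B^{BC} = 34.55 kN and R_C = 75.5 − 34.55 = 40.95 kN.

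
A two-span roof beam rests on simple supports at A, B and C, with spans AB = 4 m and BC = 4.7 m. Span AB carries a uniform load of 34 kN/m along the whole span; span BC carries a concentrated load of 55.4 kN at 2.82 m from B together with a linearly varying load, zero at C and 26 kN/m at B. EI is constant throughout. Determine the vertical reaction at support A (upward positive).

R_A = 49.1 kN

Take M_B as the redundant. Released structure: two simple spans AB and BC with a hinge at B.
Rotations at B on the released spans (each span's end-slope, ×1/EI):
  span AB: UDL 34: wL³/(24EI) = 90.67/EI
  span BC: point load 55.4 at a = 2.82: Pab(L + b)/(6LEI) = 68.53/EI
  span BC: triangular load, peak 26: w₀L³/(45EI) = 59.99/EI
  relative rotation θ_0 = (90.67 + 128.5)/EI = 219.2/EI
A unit hogging moment at B produces rotation L₁/(3EI) + L₂/(3EI) = 2.9/EI.
Compatibility: M_B·(L₁+L₂)/(3EI) = θ_0, giving M_B = 75.58 kN·m (hogging).
Span AB, ΣM about A with M_B applied at B: R_B^{AB}·4 = 272 + 75.58, so R_B^{AB} = 86.9 kN and R_A = 136 − 86.9 = 49.1 kN.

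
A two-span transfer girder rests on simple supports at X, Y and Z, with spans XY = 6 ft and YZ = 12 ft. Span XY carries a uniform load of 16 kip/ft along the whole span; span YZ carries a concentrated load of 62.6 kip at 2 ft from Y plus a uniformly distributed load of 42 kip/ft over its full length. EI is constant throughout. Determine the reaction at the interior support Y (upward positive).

Insert a hinge at Y; M_Y is the redundant, and each span becomes simply supported.
Rotations at Y on the released spans (each span's end-slope, ×1/EI):
  span XY: UDL 16: wL³/(24EI) = 144/EI
  span YZ: point load 62.6 at a = 2: Pab(L + b)/(6LEI) = 382.6/EI
  span YZ: UDL 42: wL³/(24EI) = 3024/EI
  relative rotation θ_0 = (144 + 3407)/EI = 3551/EI
A unit hogging moment at Y produces rotation L₁/(3EI) + L₂/(3EI) = 6/EI.
Slope continuity at Y: θ_0 = M_Y·6/EI, so M_Y = 3551/6 = 591.8 kip·ft (hogging).
Span XY, ΣM about X with M_Y applied at Y: R_Y^{XY}·6 = 288 + 591.8, so R_Y^{XY} = 146.6 kip and R_X = 96 − 146.6 = -50.63 kip.
Span YZ, ΣM about Z: R_Y^{YZ}·12 = 3650 + 591.8, so R_Y^{YZ} = 353.5 kip and R_Z = 566.6 − 353.5 = 213.1 kip.
R_Y = 146.6 + 353.5 = 500.1 kip.

R_Y = 500.1 kip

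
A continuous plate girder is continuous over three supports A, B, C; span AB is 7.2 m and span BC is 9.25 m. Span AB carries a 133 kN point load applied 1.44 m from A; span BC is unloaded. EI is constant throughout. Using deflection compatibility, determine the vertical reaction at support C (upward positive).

R_C = -4.35 kN

Insert a hinge at B; M_B is the redundant, and each span becomes simply supported.
Rotations at B on the released spans (each span's end-slope, ×1/EI):
  span AB: point load 133 at a = 1.44: Pab(L + a)/(6LEI) = 220.6/EI
  relative rotation θ_0 = (220.6 + 0)/EI = 220.6/EI
A unit hogging moment at B produces rotation L₁/(3EI) + L₂/(3EI) = 5.483/EI.
Slope continuity at B: θ_0 = M_B·5.483/EI, so M_B = 220.6/5.483 = 40.24 kN·m (hogging).
Span BC, ΣM about C: R_B^{BC}·9.25 = 0 + 40.24, so R_B^{BC} = 4.35 kN and R_C = 0 − 4.35 = -4.35 kN.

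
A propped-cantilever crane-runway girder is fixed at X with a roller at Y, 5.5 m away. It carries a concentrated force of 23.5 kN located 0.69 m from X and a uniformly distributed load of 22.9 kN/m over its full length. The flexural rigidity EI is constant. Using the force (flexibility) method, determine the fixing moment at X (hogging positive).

Release the roller at Y. Primary structure: cantilever fixed at X.
Downward deflection at the released point Y due to the loads:
  point load 23.5 at a = 0.69: Pa²(3L − a)/(6EI) = 29.48/EI
  UDL 22.9: wL⁴/(8EI) = 2619/EI
  δ_0 = 2649/EI
Tip deflection under a unit load at Y: L³/(3EI) = 55.46/EI.
The prop prevents deflection at Y: R_Y = δ_0/δ_{YY} = 2649/55.46 = 47.76 kN.
Moment equilibrium about X: M_X = Σ(load moments about X) − R_Y·L = 362.6 − 47.76×5.5 = 99.88 kN·m.

M_X = 99.88 kN·m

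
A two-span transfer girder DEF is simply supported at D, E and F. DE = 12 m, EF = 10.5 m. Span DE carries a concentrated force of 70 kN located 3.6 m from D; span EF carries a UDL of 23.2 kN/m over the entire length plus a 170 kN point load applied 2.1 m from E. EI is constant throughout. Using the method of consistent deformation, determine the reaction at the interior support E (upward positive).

R_E = 337.8 kN

Take M_E as the redundant. Released structure: two simple spans DE and EF with a hinge at E.
End slopes at the hinge E, treating each span as simply supported:
  span DE: point load 70 at a = 3.6: Pab(L + a)/(6LEI) = 458.6/EI
  span EF: UDL 23.2: wL³/(24EI) = 1119/EI
  span EF: point load 170 at a = 2.1: Pab(L + b)/(6LEI) = 899.6/EI
  relative rotation θ_0 = (458.6 + 2019)/EI = 2477/EI
A unit hogging moment at E produces rotation L₁/(3EI) + L₂/(3EI) = 7.5/EI.
Slope continuity at E: θ_0 = M_E·7.5/EI, so M_E = 2477/7.5 = 330.3 kN·m (hogging).
Span DE, ΣM about D with M_E applied at E: R_E^{DE}·12 = 252 + 330.3, so R_E^{DE} = 48.53 kN and R_D = 70 − 48.53 = 21.47 kN.
Span EF, ΣM about F: R_E^{EF}·10.5 = 2707 + 330.3, so R_E^{EF} = 289.3 kN and R_F = 413.6 − 289.3 = 124.3 kN.
R_E = 48.53 + 289.3 = 337.8 kN.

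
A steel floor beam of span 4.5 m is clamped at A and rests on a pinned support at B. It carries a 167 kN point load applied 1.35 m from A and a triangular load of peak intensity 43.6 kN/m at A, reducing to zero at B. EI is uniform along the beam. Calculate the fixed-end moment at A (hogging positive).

M_A = 193 kN·m

Release the roller at B. Primary structure: cantilever fixed at A.
Downward deflection at the released point B due to the loads:
  point load 167 at a = 1.35: Pa²(3L − a)/(6EI) = 616.3/EI
  triangular load, peak 43.6 at the fixed end: w₀L⁴/(30EI) = 596/EI
  δ_0 = 1212/EI
Tip deflection under a unit load at B: L³/(3EI) = 30.38/EI.
Compatibility at B: δ_0 − R_B·δ_{BB} = 0, so R_B = 1212/30.38 = 39.91 kN.
Moment equilibrium about A: M_A = Σ(load moments about A) − R_B·L = 372.6 − 39.91×4.5 = 193 kN·m.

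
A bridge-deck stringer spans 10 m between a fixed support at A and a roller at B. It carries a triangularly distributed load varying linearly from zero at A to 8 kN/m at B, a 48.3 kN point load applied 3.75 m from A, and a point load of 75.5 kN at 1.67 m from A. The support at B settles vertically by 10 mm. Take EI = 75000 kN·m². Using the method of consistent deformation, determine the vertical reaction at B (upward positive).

R_B = 31.65 kN

Take the reaction at B as the redundant and release it; the primary structure is a cantilever fixed at A.
Free-end deflection of the primary structure under the applied loading (downward +):
  triangular load, peak 8 at the free end: 11w₀L⁴/(120EI) = 7333/EI
  point load 48.3 at a = 3.75: Pa²(3L − a)/(6EI) = 2972/EI
  point load 75.5 at a = 1.67: Pa²(3L − a)/(6EI) = 994.2/EI
  δ_0 = 11299/EI
Tip deflection under a unit load at B: L³/(3EI) = 333.3/EI.
With EI = 75000 kN·m²: δ_0 = 0.15065 m and δ_{BB} = 0.004444 m/kN.
Compatibility — the beam at B must follow the support down by 0.01 m: δ_0 − R_B·δ_{BB} = 0.01, so R_B = (0.15065 − 0.01)/0.004444 = 31.65 kN.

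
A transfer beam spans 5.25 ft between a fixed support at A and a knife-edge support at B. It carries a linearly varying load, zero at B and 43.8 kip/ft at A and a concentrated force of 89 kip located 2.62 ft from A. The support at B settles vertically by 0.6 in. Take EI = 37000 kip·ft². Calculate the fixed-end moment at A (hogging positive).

M_A = 369.5 kip·ft

Release the roller at B. Primary structure: cantilever fixed at A.
Primary-structure tip deflection at B by superposition:
  triangular load, peak 43.8 at the fixed end: w₀L⁴/(30EI) = 1109/EI
  point load 89 at a = 2.62: Pa²(3L − a)/(6EI) = 1337/EI
  δ_0 = 2446/EI
Flexibility coefficient — unit upward force at B: δ_{BB} = L³/(3EI) = 48.23/EI.
With EI = 37000 kip·ft²: δ_0 = 0.06611 ft and δ_{BB} = 0.001304 ft/kip.
Compatibility — the beam at B must follow the support down by 0.05 ft: δ_0 − R_B·δ_{BB} = 0.05, so R_B = (0.06611 − 0.05)/0.001304 = 12.36 kip.
Moment equilibrium about A: M_A = Σ(load moments about A) − R_B·L = 434.4 − 12.36×5.25 = 369.5 kip·ft.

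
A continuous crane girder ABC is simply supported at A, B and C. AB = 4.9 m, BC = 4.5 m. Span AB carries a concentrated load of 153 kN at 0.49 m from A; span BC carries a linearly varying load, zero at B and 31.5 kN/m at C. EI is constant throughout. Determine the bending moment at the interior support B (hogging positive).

Take M_B as the redundant. Released structure: two simple spans AB and BC with a hinge at B.
Discontinuity in slope at B on the released structure — sum the simple-span end rotations:
  span AB: point load 153 at a = 0.49: Pab(L + a)/(6LEI) = 60.61/EI
  span BC: triangular load, peak 31.5: 7w₀L³/(360EI) = 55.81/EI
  relative rotation θ_0 = (60.61 + 55.81)/EI = 116.4/EI
A unit hogging moment at B produces rotation L₁/(3EI) + L₂/(3EI) = 3.133/EI.
Compatibility: M_B·(L₁+L₂)/(3EI) = θ_0, giving M_B = 37.16 kN·m (hogging).

M_B = 37.16 kN·m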